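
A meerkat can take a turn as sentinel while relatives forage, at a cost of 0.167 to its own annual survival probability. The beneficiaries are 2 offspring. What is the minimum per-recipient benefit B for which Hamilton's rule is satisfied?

r to an offspring = 0.5 (one parent–offspring link: r = (1/2)^1 = 1/2).
Hamilton's rule with n recipients of equal r: n·r·B > C, so B > C/(n·r) = 0.167/(2·0.5) = 0.167.

0.167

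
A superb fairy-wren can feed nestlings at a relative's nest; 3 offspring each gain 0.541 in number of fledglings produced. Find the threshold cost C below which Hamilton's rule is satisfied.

r to an offspring = 0.5 (one parent–offspring link: r = (1/2)^1 = 1/2).
Hamilton's rule: n·r·B > C, so the trait is favored while C < n·r·B = 3·0.5·0.541 = 0.8115.

0.8115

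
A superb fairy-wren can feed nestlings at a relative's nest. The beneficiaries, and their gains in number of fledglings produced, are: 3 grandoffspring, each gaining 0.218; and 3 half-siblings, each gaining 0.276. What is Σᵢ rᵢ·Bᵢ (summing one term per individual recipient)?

0.3705

r to a grandoffspring = 1/4 (two parent–offspring links: r = (1/2)^2 = 1/4).
r to a half-sibling = 1/4 (half-sibs share one parent — one path of length 2: r = (1/2)^2 = 1/4).
Summing one r·B term per recipient: 3·0.25·0.218 + 3·0.25·0.276 = 0.3705.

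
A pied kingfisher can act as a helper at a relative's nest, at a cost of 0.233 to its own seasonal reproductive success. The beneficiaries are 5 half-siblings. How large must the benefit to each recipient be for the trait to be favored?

0.1864

r to a half-sibling = 1/4 (half-sibs share one parent — one path of length 2: r = (1/2)^2 = 1/4).
Hamilton's rule with n recipients of equal r: n·r·B > C, so B > C/(n·r) = 0.233/(5·0.25) = 0.1864.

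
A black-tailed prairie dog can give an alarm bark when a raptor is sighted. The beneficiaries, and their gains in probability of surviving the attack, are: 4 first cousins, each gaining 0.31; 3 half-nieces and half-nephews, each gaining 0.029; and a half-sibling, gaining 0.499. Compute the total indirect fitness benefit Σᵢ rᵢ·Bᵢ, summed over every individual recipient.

r to a first cousin = 0.125 (first cousins share one grandparent pair — two paths of length 4: r = 2·(1/2)^4 = 1/8).
r to a half-niece or half-nephew = 1/8 (half-aunt/uncle↔niece/nephew: one path of length 3: r = (1/2)^3 = 1/8).
r to a half-sibling = 0.25 (half-sibs share one parent — one path of length 2: r = (1/2)^2 = 1/4).
Summing one r·B term per recipient: 4·0.125·0.31 + 3·0.125·0.029 + 1·0.25·0.499 = 0.290625.

0.290625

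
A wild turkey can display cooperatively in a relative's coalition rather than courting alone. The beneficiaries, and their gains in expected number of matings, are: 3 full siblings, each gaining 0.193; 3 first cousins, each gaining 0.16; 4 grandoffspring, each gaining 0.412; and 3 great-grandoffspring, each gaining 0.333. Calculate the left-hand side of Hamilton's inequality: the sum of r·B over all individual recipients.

0.886375

r to a full sibling = 1/2 (full sibs share both parents — two paths of length 2: r = 2·(1/2)^2 = 1/2).
r to a first cousin = 0.125 (first cousins share one grandparent pair — two paths of length 4: r = 2·(1/2)^4 = 1/8).
r to a grandoffspring = 0.25 (two parent–offspring links: r = (1/2)^2 = 1/4).
r to a great-grandoffspring = 0.125 (three parent–offspring links: r = (1/2)^3 = 1/8).
Summing one r·B term per recipient: 3·0.5·0.193 + 3·0.125·0.16 + 4·0.25·0.412 + 3·0.125·0.333 = 0.886375.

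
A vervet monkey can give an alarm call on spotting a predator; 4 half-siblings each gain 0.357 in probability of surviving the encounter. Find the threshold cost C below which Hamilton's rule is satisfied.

0.357

r to a half-sibling = 1/4 (half-sibs share one parent — one path of length 2: r = (1/2)^2 = 1/4).
Hamilton's rule: n·r·B > C, so the trait is favored while C < n·r·B = 4·0.25·0.357 = 0.357.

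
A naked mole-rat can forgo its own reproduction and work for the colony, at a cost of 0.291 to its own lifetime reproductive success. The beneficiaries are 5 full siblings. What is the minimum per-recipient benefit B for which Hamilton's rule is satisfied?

0.1164

r to a full sibling = 1/2 (full sibs share both parents — two paths of length 2: r = 2·(1/2)^2 = 1/2).
Hamilton's rule with n recipients of equal r: n·r·B > C, so B > C/(n·r) = 0.291/(5·0.5) = 0.1164.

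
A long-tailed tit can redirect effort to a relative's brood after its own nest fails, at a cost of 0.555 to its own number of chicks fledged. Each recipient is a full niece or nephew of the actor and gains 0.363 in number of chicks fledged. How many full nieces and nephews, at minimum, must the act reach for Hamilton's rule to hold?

7

r to a full niece or nephew = 1/4 (full aunt/uncle↔niece/nephew: two paths of length 3 through the shared grandparent pair: r = 2·(1/2)^3 = 1/4).
Hamilton's rule: n·r·B > C  ⇒  n > C/(r·B) = 0.555/(0.25·0.363) = 6.116.
The smallest integer exceeding 6.116 is 7.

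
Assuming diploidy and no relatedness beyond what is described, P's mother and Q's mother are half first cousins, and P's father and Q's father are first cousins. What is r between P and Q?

Wright's path rule: contributions from independent ancestry routes add.
P and Q are related in two ways: half second cousins through their mothers (r = 1/64) and second cousins through their fathers (r = 1/32).
r = 1/64 + 1/32 = 3/64 = 0.046875.

0.046875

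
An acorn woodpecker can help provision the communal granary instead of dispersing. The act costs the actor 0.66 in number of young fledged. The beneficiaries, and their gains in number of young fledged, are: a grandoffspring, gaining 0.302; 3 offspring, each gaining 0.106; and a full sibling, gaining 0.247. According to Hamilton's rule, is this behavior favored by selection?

No

Hamilton's rule: the trait is favored when the sum of r·B over every recipient exceeds the actor's cost C.
r to a grandoffspring = 1/4 (two parent–offspring links: r = (1/2)^2 = 1/4).
r to an offspring = 0.5 (one parent–offspring link: r = (1/2)^1 = 1/2).
r to a full sibling = 0.5 (full sibs share both parents — two paths of length 2: r = 2·(1/2)^2 = 1/2).
Summing one r·B term per recipient: 1·0.25·0.302 + 3·0.5·0.106 + 1·0.5·0.247 = 0.358.
0.358 < 0.66: the indirect benefit is less than the cost.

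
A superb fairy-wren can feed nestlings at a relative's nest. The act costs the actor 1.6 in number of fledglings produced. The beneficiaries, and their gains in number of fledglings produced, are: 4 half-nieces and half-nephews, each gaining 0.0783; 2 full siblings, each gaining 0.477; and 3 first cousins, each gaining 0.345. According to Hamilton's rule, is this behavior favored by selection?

No

Hamilton's rule: the trait is favored when the sum of r·B over every recipient exceeds the actor's cost C.
r to a half-niece or half-nephew = 1/8 (half-aunt/uncle↔niece/nephew: one path of length 3: r = (1/2)^3 = 1/8).
r to a full sibling = 1/2 (full sibs share both parents — two paths of length 2: r = 2·(1/2)^2 = 1/2).
r to a first cousin = 0.125 (first cousins share one grandparent pair — two paths of length 4: r = 2·(1/2)^4 = 1/8).
Summing one r·B term per recipient: 4·0.125·0.0783 + 2·0.5·0.477 + 3·0.125·0.345 = 0.645525.
0.645525 < 1.6: the indirect benefit is less than the cost.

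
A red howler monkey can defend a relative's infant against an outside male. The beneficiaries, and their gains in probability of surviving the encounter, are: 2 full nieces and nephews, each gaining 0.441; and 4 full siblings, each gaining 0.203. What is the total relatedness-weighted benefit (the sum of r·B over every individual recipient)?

r to a full niece or nephew = 1/4 (full aunt/uncle↔niece/nephew: two paths of length 3 through the shared grandparent pair: r = 2·(1/2)^3 = 1/4).
r to a full sibling = 1/2 (full sibs share both parents — two paths of length 2: r = 2·(1/2)^2 = 1/2).
Summing one r·B term per recipient: 2·0.25·0.441 + 4·0.5·0.203 = 0.6265.

0.6265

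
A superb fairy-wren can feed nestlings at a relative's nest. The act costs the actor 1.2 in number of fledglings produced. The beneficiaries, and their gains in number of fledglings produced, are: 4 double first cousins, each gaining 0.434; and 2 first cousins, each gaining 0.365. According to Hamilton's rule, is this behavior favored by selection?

No

Hamilton's rule: the trait is favored when the sum of r·B over every recipient exceeds the actor's cost C.
r to a double first cousin = 1/4 (double first cousins share both grandparent pairs — four paths of length 4: r = 4·(1/2)^4 = 1/4).
r to a first cousin = 1/8 (first cousins share one grandparent pair — two paths of length 4: r = 2·(1/2)^4 = 1/8).
Summing one r·B term per recipient: 4·0.25·0.434 + 2·0.125·0.365 = 0.52525.
0.52525 < 1.2: the indirect benefit is less than the cost.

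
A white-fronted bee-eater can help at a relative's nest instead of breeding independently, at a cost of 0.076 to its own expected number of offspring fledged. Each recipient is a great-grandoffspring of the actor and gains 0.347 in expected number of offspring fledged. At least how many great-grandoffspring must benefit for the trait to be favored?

r to a great-grandoffspring = 1/8 (three parent–offspring links: r = (1/2)^3 = 1/8).
Hamilton's rule: n·r·B > C  ⇒  n > C/(r·B) = 0.076/(0.125·0.347) = 1.752.
The smallest integer exceeding 1.752 is 2.

2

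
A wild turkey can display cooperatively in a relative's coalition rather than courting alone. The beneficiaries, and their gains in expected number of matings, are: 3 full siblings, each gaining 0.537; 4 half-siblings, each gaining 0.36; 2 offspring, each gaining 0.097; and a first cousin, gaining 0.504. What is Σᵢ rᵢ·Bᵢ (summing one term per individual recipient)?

r to a full sibling = 1/2 (full sibs share both parents — two paths of length 2: r = 2·(1/2)^2 = 1/2).
r to a half-sibling = 1/4 (half-sibs share one parent — one path of length 2: r = (1/2)^2 = 1/4).
r to an offspring = 1/2 (one parent–offspring link: r = (1/2)^1 = 1/2).
r to a first cousin = 1/8 (first cousins share one grandparent pair — two paths of length 4: r = 2·(1/2)^4 = 1/8).
Summing one r·B term per recipient: 3·0.5·0.537 + 4·0.25·0.36 + 2·0.5·0.097 + 1·0.125·0.504 = 1.3255.

1.3255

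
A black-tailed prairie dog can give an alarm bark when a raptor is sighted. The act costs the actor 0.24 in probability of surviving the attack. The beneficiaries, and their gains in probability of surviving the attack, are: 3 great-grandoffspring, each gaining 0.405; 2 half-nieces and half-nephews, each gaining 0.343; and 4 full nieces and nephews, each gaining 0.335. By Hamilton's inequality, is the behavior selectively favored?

Yes

Hamilton's rule: the trait is favored when the sum of r·B over every recipient exceeds the actor's cost C.
r to a great-grandoffspring = 0.125 (three parent–offspring links: r = (1/2)^3 = 1/8).
r to a half-niece or half-nephew = 0.125 (half-aunt/uncle↔niece/nephew: one path of length 3: r = (1/2)^3 = 1/8).
r to a full niece or nephew = 1/4 (full aunt/uncle↔niece/nephew: two paths of length 3 through the shared grandparent pair: r = 2·(1/2)^3 = 1/4).
Summing one r·B term per recipient: 3·0.125·0.405 + 2·0.125·0.343 + 4·0.25·0.335 = 0.572625.
0.572625 > 0.24: the indirect benefit exceeds the cost.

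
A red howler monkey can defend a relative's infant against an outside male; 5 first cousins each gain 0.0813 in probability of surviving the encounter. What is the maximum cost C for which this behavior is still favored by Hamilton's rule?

0.0508125

r to a first cousin = 0.125 (first cousins share one grandparent pair — two paths of length 4: r = 2·(1/2)^4 = 1/8).
Hamilton's rule: n·r·B > C, so the trait is favored while C < n·r·B = 5·0.125·0.0813 = 0.0508125.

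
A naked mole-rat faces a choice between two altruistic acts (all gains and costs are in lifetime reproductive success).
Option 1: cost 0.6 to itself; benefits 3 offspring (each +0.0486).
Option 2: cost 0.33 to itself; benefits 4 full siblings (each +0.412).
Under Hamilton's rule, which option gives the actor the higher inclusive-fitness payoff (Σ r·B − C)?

Option 2

Option 1: r to an offspring = 0.5.
Option 1: Σ r·B − C = (3·0.5·0.0486) − 0.6 = -0.5271.
Option 2: r to a full sibling = 0.5.
Option 2: Σ r·B − C = (4·0.5·0.412) − 0.33 = 0.494.
Option 2 has the higher net inclusive-fitness payoff.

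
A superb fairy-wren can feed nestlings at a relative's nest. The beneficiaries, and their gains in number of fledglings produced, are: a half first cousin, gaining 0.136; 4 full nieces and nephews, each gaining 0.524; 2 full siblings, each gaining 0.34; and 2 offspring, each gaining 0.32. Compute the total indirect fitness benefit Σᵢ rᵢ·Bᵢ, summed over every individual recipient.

1.1925

r to a half first cousin = 0.0625 (half first cousins share one grandparent — one path of length 4: r = (1/2)^4 = 1/16).
r to a full niece or nephew = 0.25 (full aunt/uncle↔niece/nephew: two paths of length 3 through the shared grandparent pair: r = 2·(1/2)^3 = 1/4).
r to a full sibling = 1/2 (full sibs share both parents — two paths of length 2: r = 2·(1/2)^2 = 1/2).
r to an offspring = 1/2 (one parent–offspring link: r = (1/2)^1 = 1/2).
Summing one r·B term per recipient: 1·0.0625·0.136 + 4·0.25·0.524 + 2·0.5·0.34 + 2·0.5·0.32 = 1.1925.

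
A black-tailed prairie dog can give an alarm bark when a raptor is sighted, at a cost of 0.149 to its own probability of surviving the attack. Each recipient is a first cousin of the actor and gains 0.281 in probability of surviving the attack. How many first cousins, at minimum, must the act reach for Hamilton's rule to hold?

r to a first cousin = 0.125 (first cousins share one grandparent pair — two paths of length 4: r = 2·(1/2)^4 = 1/8).
Hamilton's rule: n·r·B > C  ⇒  n > C/(r·B) = 0.149/(0.125·0.281) = 4.242.
The smallest integer exceeding 4.242 is 5.

5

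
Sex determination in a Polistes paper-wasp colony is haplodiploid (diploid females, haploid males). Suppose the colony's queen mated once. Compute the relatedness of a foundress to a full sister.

Haplodiploid full sisters inherit their father's entire haploid genome identically (contributing 1/2) and on average half of their mother's contribution (1/2 · 1/2 = 1/4); r = 1/2 + 1/4 = 3/4.

0.75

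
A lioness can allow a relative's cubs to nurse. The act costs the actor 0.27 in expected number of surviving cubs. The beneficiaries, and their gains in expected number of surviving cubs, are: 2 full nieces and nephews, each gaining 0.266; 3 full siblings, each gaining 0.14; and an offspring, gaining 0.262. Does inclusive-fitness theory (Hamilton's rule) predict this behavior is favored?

Yes

Hamilton's rule: the trait is favored when the sum of r·B over every recipient exceeds the actor's cost C.
r to a full niece or nephew = 1/4 (full aunt/uncle↔niece/nephew: two paths of length 3 through the shared grandparent pair: r = 2·(1/2)^3 = 1/4).
r to a full sibling = 0.5 (full sibs share both parents — two paths of length 2: r = 2·(1/2)^2 = 1/2).
r to an offspring = 1/2 (one parent–offspring link: r = (1/2)^1 = 1/2).
Summing one r·B term per recipient: 2·0.25·0.266 + 3·0.5·0.14 + 1·0.5·0.262 = 0.474.
0.474 > 0.27: the indirect benefit exceeds the cost.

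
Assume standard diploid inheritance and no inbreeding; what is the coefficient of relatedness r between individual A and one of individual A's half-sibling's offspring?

Each parent–offspring link contributes a factor of 1/2, and independent paths through distinct common ancestors add.
Half-aunt/uncle↔niece/nephew: one path of length 3: r = (1/2)^3 = 1/8.

0.125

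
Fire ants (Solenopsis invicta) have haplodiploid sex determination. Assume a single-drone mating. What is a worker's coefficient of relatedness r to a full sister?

Haplodiploid full sisters inherit their father's entire haploid genome identically (contributing 1/2) and on average half of their mother's contribution (1/2 · 1/2 = 1/4); r = 1/2 + 1/4 = 3/4.

0.75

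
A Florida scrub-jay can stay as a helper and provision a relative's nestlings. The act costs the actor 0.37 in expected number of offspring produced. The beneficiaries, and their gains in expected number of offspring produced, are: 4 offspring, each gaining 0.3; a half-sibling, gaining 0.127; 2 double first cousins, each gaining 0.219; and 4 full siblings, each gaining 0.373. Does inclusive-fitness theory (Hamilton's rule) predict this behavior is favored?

Yes

Hamilton's rule: the trait is favored when the sum of r·B over every recipient exceeds the actor's cost C.
r to an offspring = 1/2 (one parent–offspring link: r = (1/2)^1 = 1/2).
r to a half-sibling = 0.25 (half-sibs share one parent — one path of length 2: r = (1/2)^2 = 1/4).
r to a double first cousin = 0.25 (double first cousins share both grandparent pairs — four paths of length 4: r = 4·(1/2)^4 = 1/4).
r to a full sibling = 1/2 (full sibs share both parents — two paths of length 2: r = 2·(1/2)^2 = 1/2).
Summing one r·B term per recipient: 4·0.5·0.3 + 1·0.25·0.127 + 2·0.25·0.219 + 4·0.5·0.373 = 1.48725.
1.48725 > 0.37: the indirect benefit exceeds the cost.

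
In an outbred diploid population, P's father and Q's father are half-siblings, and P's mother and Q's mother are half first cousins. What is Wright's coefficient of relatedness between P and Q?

0.078125

Independent pedigree routes through distinct common ancestors add.
P and Q are related in two ways: half first cousins through their fathers (r = 1/16) and half second cousins through their mothers (r = 1/64).
r = 1/16 + 1/64 = 0.078125.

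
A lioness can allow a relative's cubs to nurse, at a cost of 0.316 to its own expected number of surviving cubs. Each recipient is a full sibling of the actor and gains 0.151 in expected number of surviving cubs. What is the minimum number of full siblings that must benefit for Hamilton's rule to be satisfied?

r to a full sibling = 1/2 (full sibs share both parents — two paths of length 2: r = 2·(1/2)^2 = 1/2).
Hamilton's rule: n·r·B > C  ⇒  n > C/(r·B) = 0.316/(0.5·0.151) = 4.185.
The smallest integer exceeding 4.185 is 5.

5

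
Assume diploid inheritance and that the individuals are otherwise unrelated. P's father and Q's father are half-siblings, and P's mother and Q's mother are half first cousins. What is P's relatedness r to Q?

Relatedness sums over independent paths through distinct common ancestors.
P and Q are related in two ways: half first cousins through their fathers (r = 1/16) and half second cousins through their mothers (r = 1/64).
r = 1/16 + 1/64 = 0.078125.

0.078125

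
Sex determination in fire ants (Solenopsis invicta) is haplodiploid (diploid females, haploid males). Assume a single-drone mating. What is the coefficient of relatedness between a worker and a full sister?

0.75

Haplodiploid full sisters inherit their father's entire haploid genome identically (contributing 1/2) and on average half of their mother's contribution (1/2 · 1/2 = 1/4); r = 1/2 + 1/4 = 3/4.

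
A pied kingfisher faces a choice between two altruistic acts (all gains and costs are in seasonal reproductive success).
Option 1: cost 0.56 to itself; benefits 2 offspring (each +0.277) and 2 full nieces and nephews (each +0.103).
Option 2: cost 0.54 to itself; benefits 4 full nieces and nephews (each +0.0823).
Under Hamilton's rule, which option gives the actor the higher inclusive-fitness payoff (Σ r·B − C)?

Option 1: r to an offspring = 0.5.
Option 1: r to a full niece or nephew = 0.25.
Option 1: Σ r·B − C = (2·0.5·0.277 + 2·0.25·0.103) − 0.56 = -0.2315.
Option 2: r to a full niece or nephew = 0.25.
Option 2: Σ r·B − C = (4·0.25·0.0823) − 0.54 = -0.4577.
Option 1 has the higher net inclusive-fitness payoff.

Option 1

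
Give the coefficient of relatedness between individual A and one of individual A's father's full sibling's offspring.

Each parent–offspring link contributes a factor of 1/2, and independent paths through distinct common ancestors add.
First cousins share one grandparent pair — two paths of length 4: r = 2·(1/2)^4 = 1/8.

0.125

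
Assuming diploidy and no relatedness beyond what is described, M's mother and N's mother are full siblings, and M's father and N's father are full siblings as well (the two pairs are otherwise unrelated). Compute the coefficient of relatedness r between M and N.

0.25

Independent pedigree routes through distinct common ancestors add.
M and N are related in two ways: first cousins through their mothers (r = 1/8) and first cousins through their fathers (r = 1/8) — i.e. double first cousins.
r = 1/8 + 1/8 = 1/4 = 0.25.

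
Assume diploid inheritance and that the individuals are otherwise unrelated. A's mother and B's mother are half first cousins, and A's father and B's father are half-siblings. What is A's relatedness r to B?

Relatedness sums over independent paths through distinct common ancestors.
A and B are related in two ways: half second cousins through their mothers (r = 1/64) and half first cousins through their fathers (r = 1/16).
r = 1/64 + 1/16 = 5/64 = 0.078125.

0.078125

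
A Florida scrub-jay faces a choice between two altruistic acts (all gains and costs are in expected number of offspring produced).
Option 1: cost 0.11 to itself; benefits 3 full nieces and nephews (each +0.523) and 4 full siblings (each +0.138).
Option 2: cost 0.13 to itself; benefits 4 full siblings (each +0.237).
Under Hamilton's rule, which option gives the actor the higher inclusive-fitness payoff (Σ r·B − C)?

Option 1: r to a full niece or nephew = 0.25.
Option 1: r to a full sibling = 0.5.
Option 1: Σ r·B − C = (3·0.25·0.523 + 4·0.5·0.138) − 0.11 = 0.55825.
Option 2: r to a full sibling = 0.5.
Option 2: Σ r·B − C = (4·0.5·0.237) − 0.13 = 0.344.
Option 1 has the higher net inclusive-fitness payoff.

Option 1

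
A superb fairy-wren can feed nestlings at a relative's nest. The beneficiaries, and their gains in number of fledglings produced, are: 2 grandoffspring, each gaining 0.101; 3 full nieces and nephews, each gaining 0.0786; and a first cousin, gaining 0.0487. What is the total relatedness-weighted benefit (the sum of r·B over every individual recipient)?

0.1155375

r to a grandoffspring = 1/4 (two parent–offspring links: r = (1/2)^2 = 1/4).
r to a full niece or nephew = 1/4 (full aunt/uncle↔niece/nephew: two paths of length 3 through the shared grandparent pair: r = 2·(1/2)^3 = 1/4).
r to a first cousin = 1/8 (first cousins share one grandparent pair — two paths of length 4: r = 2·(1/2)^4 = 1/8).
Summing one r·B term per recipient: 2·0.25·0.101 + 3·0.25·0.0786 + 1·0.125·0.0487 = 0.1155375.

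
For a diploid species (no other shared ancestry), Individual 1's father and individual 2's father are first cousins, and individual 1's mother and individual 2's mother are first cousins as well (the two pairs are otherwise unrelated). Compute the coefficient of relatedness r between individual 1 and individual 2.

With two independent routes of shared ancestry, r is the sum of the two contributions.
Individual 1 and individual 2 are related in two ways: second cousins through their fathers (r = 1/32) and second cousins through their mothers (r = 1/32).
r = 1/32 + 1/32 = 0.0625.

0.0625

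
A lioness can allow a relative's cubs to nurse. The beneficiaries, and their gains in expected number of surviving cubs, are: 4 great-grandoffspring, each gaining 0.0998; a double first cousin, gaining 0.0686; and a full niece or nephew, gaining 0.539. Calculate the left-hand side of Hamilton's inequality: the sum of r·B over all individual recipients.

r to a great-grandoffspring = 1/8 (three parent–offspring links: r = (1/2)^3 = 1/8).
r to a double first cousin = 0.25 (double first cousins share both grandparent pairs — four paths of length 4: r = 4·(1/2)^4 = 1/4).
r to a full niece or nephew = 1/4 (full aunt/uncle↔niece/nephew: two paths of length 3 through the shared grandparent pair: r = 2·(1/2)^3 = 1/4).
Summing one r·B term per recipient: 4·0.125·0.0998 + 1·0.25·0.0686 + 1·0.25·0.539 = 0.2018.

0.2018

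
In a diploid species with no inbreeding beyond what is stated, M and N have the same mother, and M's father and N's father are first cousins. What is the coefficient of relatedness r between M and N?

With two independent routes of shared ancestry, r is the sum of the two contributions.
M and N are related in two ways: half-sibs through their shared mother (r = 1/4) and second cousins through their fathers (r = 1/32).
r = 1/4 + 1/32 = 0.28125.

0.28125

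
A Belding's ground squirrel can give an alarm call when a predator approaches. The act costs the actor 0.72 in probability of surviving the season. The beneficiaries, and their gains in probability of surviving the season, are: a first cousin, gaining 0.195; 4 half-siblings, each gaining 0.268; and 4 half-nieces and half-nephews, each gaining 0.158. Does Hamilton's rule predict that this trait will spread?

Hamilton's rule: the trait is favored when the sum of r·B over every recipient exceeds the actor's cost C.
r to a first cousin = 1/8 (first cousins share one grandparent pair — two paths of length 4: r = 2·(1/2)^4 = 1/8).
r to a half-sibling = 1/4 (half-sibs share one parent — one path of length 2: r = (1/2)^2 = 1/4).
r to a half-niece or half-nephew = 1/8 (half-aunt/uncle↔niece/nephew: one path of length 3: r = (1/2)^3 = 1/8).
Summing one r·B term per recipient: 1·0.125·0.195 + 4·0.25·0.268 + 4·0.125·0.158 = 0.371375.
0.371375 < 0.72: the indirect benefit is less than the cost.

No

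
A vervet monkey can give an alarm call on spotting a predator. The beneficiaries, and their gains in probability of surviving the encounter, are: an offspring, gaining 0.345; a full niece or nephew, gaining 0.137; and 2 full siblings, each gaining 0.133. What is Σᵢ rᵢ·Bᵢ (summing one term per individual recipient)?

r to an offspring = 0.5 (one parent–offspring link: r = (1/2)^1 = 1/2).
r to a full niece or nephew = 0.25 (full aunt/uncle↔niece/nephew: two paths of length 3 through the shared grandparent pair: r = 2·(1/2)^3 = 1/4).
r to a full sibling = 1/2 (full sibs share both parents — two paths of length 2: r = 2·(1/2)^2 = 1/2).
Summing one r·B term per recipient: 1·0.5·0.345 + 1·0.25·0.137 + 2·0.5·0.133 = 0.33975.

0.33975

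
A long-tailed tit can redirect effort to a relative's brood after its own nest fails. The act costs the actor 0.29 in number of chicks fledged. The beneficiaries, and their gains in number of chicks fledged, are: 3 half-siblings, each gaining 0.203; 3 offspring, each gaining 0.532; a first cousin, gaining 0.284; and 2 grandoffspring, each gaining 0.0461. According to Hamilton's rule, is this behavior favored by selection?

Yes

Hamilton's rule: the trait is favored when the sum of r·B over every recipient exceeds the actor's cost C.
r to a half-sibling = 1/4 (half-sibs share one parent — one path of length 2: r = (1/2)^2 = 1/4).
r to an offspring = 0.5 (one parent–offspring link: r = (1/2)^1 = 1/2).
r to a first cousin = 1/8 (first cousins share one grandparent pair — two paths of length 4: r = 2·(1/2)^4 = 1/8).
r to a grandoffspring = 0.25 (two parent–offspring links: r = (1/2)^2 = 1/4).
Summing one r·B term per recipient: 3·0.25·0.203 + 3·0.5·0.532 + 1·0.125·0.284 + 2·0.25·0.0461 = 1.0088.
1.0088 > 0.29: the indirect benefit exceeds the cost.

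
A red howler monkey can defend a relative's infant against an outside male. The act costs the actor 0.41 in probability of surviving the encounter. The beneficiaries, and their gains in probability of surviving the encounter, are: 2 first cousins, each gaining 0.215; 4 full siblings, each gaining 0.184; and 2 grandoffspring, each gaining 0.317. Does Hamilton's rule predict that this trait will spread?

Yes

Hamilton's rule: the trait is favored when the sum of r·B over every recipient exceeds the actor's cost C.
r to a first cousin = 0.125 (first cousins share one grandparent pair — two paths of length 4: r = 2·(1/2)^4 = 1/8).
r to a full sibling = 0.5 (full sibs share both parents — two paths of length 2: r = 2·(1/2)^2 = 1/2).
r to a grandoffspring = 1/4 (two parent–offspring links: r = (1/2)^2 = 1/4).
Summing one r·B term per recipient: 2·0.125·0.215 + 4·0.5·0.184 + 2·0.25·0.317 = 0.58025.
0.58025 > 0.41: the indirect benefit exceeds the cost.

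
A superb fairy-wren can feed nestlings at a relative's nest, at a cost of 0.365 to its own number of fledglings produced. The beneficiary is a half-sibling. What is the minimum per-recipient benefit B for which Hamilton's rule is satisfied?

1.46

r to a half-sibling = 0.25 (half-sibs share one parent — one path of length 2: r = (1/2)^2 = 1/4).
Hamilton's rule with n recipients of equal r: n·r·B > C, so B > C/(n·r) = 0.365/(1·0.25) = 1.46.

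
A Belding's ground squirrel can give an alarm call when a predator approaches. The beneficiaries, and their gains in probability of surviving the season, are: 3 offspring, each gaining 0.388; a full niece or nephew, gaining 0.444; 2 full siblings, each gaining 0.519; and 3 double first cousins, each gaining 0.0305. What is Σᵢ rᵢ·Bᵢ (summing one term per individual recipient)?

1.234875

r to an offspring = 1/2 (one parent–offspring link: r = (1/2)^1 = 1/2).
r to a full niece or nephew = 0.25 (full aunt/uncle↔niece/nephew: two paths of length 3 through the shared grandparent pair: r = 2·(1/2)^3 = 1/4).
r to a full sibling = 0.5 (full sibs share both parents — two paths of length 2: r = 2·(1/2)^2 = 1/2).
r to a double first cousin = 1/4 (double first cousins share both grandparent pairs — four paths of length 4: r = 4·(1/2)^4 = 1/4).
Summing one r·B term per recipient: 3·0.5·0.388 + 1·0.25·0.444 + 2·0.5·0.519 + 3·0.25·0.0305 = 1.234875.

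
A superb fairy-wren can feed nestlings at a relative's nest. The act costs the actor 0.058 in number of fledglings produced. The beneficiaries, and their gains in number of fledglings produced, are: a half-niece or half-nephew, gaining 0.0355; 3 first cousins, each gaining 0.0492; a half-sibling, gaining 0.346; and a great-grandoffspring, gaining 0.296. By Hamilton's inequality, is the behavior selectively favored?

Yes

Hamilton's rule: the trait is favored when the sum of r·B over every recipient exceeds the actor's cost C.
r to a half-niece or half-nephew = 1/8 (half-aunt/uncle↔niece/nephew: one path of length 3: r = (1/2)^3 = 1/8).
r to a first cousin = 1/8 (first cousins share one grandparent pair — two paths of length 4: r = 2·(1/2)^4 = 1/8).
r to a half-sibling = 1/4 (half-sibs share one parent — one path of length 2: r = (1/2)^2 = 1/4).
r to a great-grandoffspring = 0.125 (three parent–offspring links: r = (1/2)^3 = 1/8).
Summing one r·B term per recipient: 1·0.125·0.0355 + 3·0.125·0.0492 + 1·0.25·0.346 + 1·0.125·0.296 = 0.1463875.
0.1463875 > 0.058: the indirect benefit exceeds the cost.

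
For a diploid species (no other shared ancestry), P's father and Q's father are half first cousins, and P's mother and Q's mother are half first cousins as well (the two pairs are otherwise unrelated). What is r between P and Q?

Wright's path rule: contributions from independent ancestry routes add.
P and Q are related in two ways: half second cousins through their fathers (r = 1/64) and half second cousins through their mothers (r = 1/64).
r = 1/64 + 1/64 = 1/32 = 0.03125.

0.03125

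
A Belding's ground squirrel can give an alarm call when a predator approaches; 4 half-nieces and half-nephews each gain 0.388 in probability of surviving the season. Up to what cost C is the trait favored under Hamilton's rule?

0.194

r to a half-niece or half-nephew = 1/8 (half-aunt/uncle↔niece/nephew: one path of length 3: r = (1/2)^3 = 1/8).
Hamilton's rule: n·r·B > C, so the trait is favored while C < n·r·B = 4·0.125·0.388 = 0.194.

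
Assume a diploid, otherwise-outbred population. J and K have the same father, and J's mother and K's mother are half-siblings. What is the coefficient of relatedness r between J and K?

Independent pedigree routes through distinct common ancestors add.
J and K are related in two ways: half-sibs through their shared father (r = 1/4) and half first cousins through their mothers (r = 1/16).
r = 1/4 + 1/16 = 5/16 = 0.3125.

0.3125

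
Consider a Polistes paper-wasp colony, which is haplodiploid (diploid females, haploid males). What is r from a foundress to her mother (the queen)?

One meiotic link between diploid queen and diploid daughter: r = 1/2.

0.5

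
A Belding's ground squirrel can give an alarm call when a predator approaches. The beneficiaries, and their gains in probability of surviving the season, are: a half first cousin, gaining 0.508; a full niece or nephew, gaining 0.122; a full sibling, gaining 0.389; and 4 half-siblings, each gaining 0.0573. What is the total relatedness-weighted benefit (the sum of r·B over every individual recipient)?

r to a half first cousin = 1/16 (half first cousins share one grandparent — one path of length 4: r = (1/2)^4 = 1/16).
r to a full niece or nephew = 1/4 (full aunt/uncle↔niece/nephew: two paths of length 3 through the shared grandparent pair: r = 2·(1/2)^3 = 1/4).
r to a full sibling = 0.5 (full sibs share both parents — two paths of length 2: r = 2·(1/2)^2 = 1/2).
r to a half-sibling = 0.25 (half-sibs share one parent — one path of length 2: r = (1/2)^2 = 1/4).
Summing one r·B term per recipient: 1·0.0625·0.508 + 1·0.25·0.122 + 1·0.5·0.389 + 4·0.25·0.0573 = 0.31405.

0.31405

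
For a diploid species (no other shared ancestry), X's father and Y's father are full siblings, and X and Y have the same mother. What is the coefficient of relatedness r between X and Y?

0.375

With two independent routes of shared ancestry, r is the sum of the two contributions.
X and Y are related in two ways: first cousins through their fathers (r = 1/8) and half-sibs through their shared mother (r = 1/4).
r = 1/8 + 1/4 = 0.375.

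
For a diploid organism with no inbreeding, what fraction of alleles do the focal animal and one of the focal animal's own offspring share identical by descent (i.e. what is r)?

Each parent–offspring link contributes a factor of 1/2, and independent paths through distinct common ancestors add.
One parent–offspring link: r = (1/2)^1 = 1/2.

0.5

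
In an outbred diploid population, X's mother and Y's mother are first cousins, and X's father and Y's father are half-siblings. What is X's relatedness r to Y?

Relatedness sums over independent paths through distinct common ancestors.
X and Y are related in two ways: second cousins through their mothers (r = 1/32) and half first cousins through their fathers (r = 1/16).
r = 1/32 + 1/16 = 0.09375.

0.09375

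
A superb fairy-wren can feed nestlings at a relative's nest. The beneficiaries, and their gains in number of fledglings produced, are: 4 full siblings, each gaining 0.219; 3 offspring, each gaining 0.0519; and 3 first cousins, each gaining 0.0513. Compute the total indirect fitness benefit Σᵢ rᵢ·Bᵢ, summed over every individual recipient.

0.5350875

r to a full sibling = 0.5 (full sibs share both parents — two paths of length 2: r = 2·(1/2)^2 = 1/2).
r to an offspring = 0.5 (one parent–offspring link: r = (1/2)^1 = 1/2).
r to a first cousin = 0.125 (first cousins share one grandparent pair — two paths of length 4: r = 2·(1/2)^4 = 1/8).
Summing one r·B term per recipient: 4·0.5·0.219 + 3·0.5·0.0519 + 3·0.125·0.0513 = 0.5350875.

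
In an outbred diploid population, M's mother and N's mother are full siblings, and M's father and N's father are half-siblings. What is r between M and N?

Wright's path rule: contributions from independent ancestry routes add.
M and N are related in two ways: first cousins through their mothers (r = 1/8) and half first cousins through their fathers (r = 1/16).
r = 1/8 + 1/16 = 0.1875.

0.1875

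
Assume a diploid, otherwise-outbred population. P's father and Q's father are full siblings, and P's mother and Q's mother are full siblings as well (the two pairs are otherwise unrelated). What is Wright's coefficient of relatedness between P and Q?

With two independent routes of shared ancestry, r is the sum of the two contributions.
P and Q are related in two ways: first cousins through their fathers (r = 1/8) and first cousins through their mothers (r = 1/8) — i.e. double first cousins.
r = 1/8 + 1/8 = 0.25.

0.25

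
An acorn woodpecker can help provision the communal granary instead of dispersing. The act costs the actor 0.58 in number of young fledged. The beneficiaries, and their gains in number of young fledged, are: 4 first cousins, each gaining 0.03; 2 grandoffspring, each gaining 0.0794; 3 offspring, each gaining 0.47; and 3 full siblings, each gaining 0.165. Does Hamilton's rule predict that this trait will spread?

Hamilton's rule: the trait is favored when the sum of r·B over every recipient exceeds the actor's cost C.
r to a first cousin = 0.125 (first cousins share one grandparent pair — two paths of length 4: r = 2·(1/2)^4 = 1/8).
r to a grandoffspring = 0.25 (two parent–offspring links: r = (1/2)^2 = 1/4).
r to an offspring = 0.5 (one parent–offspring link: r = (1/2)^1 = 1/2).
r to a full sibling = 1/2 (full sibs share both parents — two paths of length 2: r = 2·(1/2)^2 = 1/2).
Summing one r·B term per recipient: 4·0.125·0.03 + 2·0.25·0.0794 + 3·0.5·0.47 + 3·0.5·0.165 = 1.0072.
1.0072 > 0.58: the indirect benefit exceeds the cost.

Yes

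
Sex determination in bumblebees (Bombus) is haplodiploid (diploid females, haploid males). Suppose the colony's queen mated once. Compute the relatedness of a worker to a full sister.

Haplodiploid full sisters inherit their father's entire haploid genome identically (contributing 1/2) and on average half of their mother's contribution (1/2 · 1/2 = 1/4); r = 1/2 + 1/4 = 3/4.

0.75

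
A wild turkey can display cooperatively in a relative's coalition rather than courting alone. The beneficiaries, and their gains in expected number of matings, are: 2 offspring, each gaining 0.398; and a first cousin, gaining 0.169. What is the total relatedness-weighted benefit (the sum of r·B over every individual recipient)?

0.419125

r to an offspring = 1/2 (one parent–offspring link: r = (1/2)^1 = 1/2).
r to a first cousin = 0.125 (first cousins share one grandparent pair — two paths of length 4: r = 2·(1/2)^4 = 1/8).
Summing one r·B term per recipient: 2·0.5·0.398 + 1·0.125·0.169 = 0.419125.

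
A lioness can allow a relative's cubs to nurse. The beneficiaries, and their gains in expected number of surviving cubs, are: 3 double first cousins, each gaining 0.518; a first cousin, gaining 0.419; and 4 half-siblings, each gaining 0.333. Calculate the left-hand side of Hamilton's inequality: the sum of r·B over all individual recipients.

0.773875

r to a double first cousin = 0.25 (double first cousins share both grandparent pairs — four paths of length 4: r = 4·(1/2)^4 = 1/4).
r to a first cousin = 0.125 (first cousins share one grandparent pair — two paths of length 4: r = 2·(1/2)^4 = 1/8).
r to a half-sibling = 1/4 (half-sibs share one parent — one path of length 2: r = (1/2)^2 = 1/4).
Summing one r·B term per recipient: 3·0.25·0.518 + 1·0.125·0.419 + 4·0.25·0.333 = 0.773875.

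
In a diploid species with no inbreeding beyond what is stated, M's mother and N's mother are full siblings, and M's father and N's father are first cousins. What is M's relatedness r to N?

0.15625

Independent pedigree routes through distinct common ancestors add.
M and N are related in two ways: first cousins through their mothers (r = 1/8) and second cousins through their fathers (r = 1/32).
r = 1/8 + 1/32 = 5/32 = 0.15625.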